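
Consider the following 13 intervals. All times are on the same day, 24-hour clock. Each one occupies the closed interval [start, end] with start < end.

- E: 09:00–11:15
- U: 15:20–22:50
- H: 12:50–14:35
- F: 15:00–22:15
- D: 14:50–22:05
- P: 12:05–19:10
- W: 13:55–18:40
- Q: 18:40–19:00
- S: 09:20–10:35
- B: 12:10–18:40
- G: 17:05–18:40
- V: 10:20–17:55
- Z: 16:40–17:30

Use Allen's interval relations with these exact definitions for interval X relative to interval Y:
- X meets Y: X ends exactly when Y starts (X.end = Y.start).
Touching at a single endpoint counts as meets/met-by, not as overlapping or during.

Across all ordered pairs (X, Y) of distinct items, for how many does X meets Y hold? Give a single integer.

3

Checking all 156 ordered pairs for relation 'meets'; matching pairs in alphabetical order:
(B, Q): B meets Q ✓
(G, Q): G meets Q ✓
(W, Q): W meets Q ✓
Count: 3.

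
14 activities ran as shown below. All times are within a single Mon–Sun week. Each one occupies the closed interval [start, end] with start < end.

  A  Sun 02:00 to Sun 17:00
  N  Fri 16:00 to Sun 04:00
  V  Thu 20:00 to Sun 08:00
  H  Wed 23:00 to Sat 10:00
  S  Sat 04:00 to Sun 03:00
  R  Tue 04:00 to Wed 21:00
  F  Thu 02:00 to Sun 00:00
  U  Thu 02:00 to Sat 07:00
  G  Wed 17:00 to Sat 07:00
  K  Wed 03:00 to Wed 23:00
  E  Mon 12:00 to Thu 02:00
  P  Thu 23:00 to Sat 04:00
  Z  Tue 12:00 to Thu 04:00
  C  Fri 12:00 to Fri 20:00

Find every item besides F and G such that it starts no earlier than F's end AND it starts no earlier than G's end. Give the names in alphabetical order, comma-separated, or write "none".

A

Conditions: its start is no earlier than F's end (X.start >= Sun 00:00) AND its start is no earlier than G's end (X.start >= Sat 07:00).
A: start Sun 02:00 >= Sun 00:00? ✓; start Sun 02:00 >= Sat 07:00? ✓ → yes.
C: start Fri 12:00 >= Sun 00:00? ✗; start Fri 12:00 >= Sat 07:00? ✗ → no.
E: start Mon 12:00 >= Sun 00:00? ✗; start Mon 12:00 >= Sat 07:00? ✗ → no.
H: start Wed 23:00 >= Sun 00:00? ✗; start Wed 23:00 >= Sat 07:00? ✗ → no.
K: start Wed 03:00 >= Sun 00:00? ✗; start Wed 03:00 >= Sat 07:00? ✗ → no.
N: start Fri 16:00 >= Sun 00:00? ✗; start Fri 16:00 >= Sat 07:00? ✗ → no.
P: start Thu 23:00 >= Sun 00:00? ✗; start Thu 23:00 >= Sat 07:00? ✗ → no.
R: start Tue 04:00 >= Sun 00:00? ✗; start Tue 04:00 >= Sat 07:00? ✗ → no.
S: start Sat 04:00 >= Sun 00:00? ✗; start Sat 04:00 >= Sat 07:00? ✗ → no.
U: start Thu 02:00 >= Sun 00:00? ✗; start Thu 02:00 >= Sat 07:00? ✗ → no.
V: start Thu 20:00 >= Sun 00:00? ✗; start Thu 20:00 >= Sat 07:00? ✗ → no.
Z: start Tue 12:00 >= Sun 00:00? ✗; start Tue 12:00 >= Sat 07:00? ✗ → no.
Result: A.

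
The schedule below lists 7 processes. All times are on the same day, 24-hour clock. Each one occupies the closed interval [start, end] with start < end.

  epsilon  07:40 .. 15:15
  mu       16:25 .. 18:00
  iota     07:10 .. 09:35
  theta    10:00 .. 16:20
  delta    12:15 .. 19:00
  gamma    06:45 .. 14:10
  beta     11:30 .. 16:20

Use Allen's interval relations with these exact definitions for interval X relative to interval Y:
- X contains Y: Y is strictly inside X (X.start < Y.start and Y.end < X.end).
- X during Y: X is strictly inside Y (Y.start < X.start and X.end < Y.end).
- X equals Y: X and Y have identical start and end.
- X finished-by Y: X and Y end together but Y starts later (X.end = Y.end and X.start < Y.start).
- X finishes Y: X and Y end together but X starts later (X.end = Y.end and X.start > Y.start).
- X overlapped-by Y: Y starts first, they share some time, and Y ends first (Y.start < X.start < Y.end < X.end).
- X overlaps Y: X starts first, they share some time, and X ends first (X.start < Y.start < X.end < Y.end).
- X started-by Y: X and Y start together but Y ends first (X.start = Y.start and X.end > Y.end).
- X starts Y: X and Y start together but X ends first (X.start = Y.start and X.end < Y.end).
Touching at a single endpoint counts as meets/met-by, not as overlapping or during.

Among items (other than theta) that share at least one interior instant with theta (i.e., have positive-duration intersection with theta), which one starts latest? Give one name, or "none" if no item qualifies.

delta

Target theta = [10:00, 16:20].
beta [11:30, 16:20] → finishes → candidate.
delta [12:15, 19:00] → overlapped-by → candidate.
epsilon [07:40, 15:15] → overlaps → candidate.
gamma [06:45, 14:10] → overlaps → candidate.
iota [07:10, 09:35] → before → excluded.
mu [16:25, 18:00] → after → excluded.
Among candidates, latest start is 12:15 → delta.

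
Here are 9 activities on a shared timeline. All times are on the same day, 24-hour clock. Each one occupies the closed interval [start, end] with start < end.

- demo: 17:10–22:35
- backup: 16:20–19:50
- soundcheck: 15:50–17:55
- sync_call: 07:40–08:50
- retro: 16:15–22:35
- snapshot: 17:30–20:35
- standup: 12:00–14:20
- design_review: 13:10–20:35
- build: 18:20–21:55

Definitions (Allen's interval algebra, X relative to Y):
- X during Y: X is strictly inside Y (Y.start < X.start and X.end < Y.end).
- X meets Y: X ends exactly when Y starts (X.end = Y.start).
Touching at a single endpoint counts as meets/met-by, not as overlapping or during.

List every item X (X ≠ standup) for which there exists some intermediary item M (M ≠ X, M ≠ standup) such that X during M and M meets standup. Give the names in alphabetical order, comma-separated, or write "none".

none

Target standup = [12:00, 14:20].
Intermediaries M with M meets standup: none.
Union: none.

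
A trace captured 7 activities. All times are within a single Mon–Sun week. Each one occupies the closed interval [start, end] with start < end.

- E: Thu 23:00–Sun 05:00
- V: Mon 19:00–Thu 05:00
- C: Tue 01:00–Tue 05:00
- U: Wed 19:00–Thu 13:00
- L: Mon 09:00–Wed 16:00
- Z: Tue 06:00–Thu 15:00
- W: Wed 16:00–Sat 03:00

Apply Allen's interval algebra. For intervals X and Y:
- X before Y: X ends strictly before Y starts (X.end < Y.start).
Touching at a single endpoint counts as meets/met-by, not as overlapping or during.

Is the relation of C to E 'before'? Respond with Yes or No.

C = [Tue 01:00, Tue 05:00], E = [Thu 23:00, Sun 05:00].
Actual relation of C to E: before.
Asked whether 'before' holds → Yes.

Yes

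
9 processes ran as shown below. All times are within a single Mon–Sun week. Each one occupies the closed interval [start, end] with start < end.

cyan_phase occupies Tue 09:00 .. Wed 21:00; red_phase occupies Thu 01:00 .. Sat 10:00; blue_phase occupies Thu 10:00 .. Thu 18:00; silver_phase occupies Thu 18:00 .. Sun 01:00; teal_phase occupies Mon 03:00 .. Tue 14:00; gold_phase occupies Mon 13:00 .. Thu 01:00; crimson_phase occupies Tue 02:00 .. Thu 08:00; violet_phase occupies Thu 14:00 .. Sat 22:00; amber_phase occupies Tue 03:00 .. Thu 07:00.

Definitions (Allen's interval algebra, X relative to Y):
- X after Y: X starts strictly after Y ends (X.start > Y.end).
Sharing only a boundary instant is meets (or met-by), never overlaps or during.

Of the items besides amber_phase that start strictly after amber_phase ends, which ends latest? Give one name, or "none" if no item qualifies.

silver_phase

Target amber_phase = [Tue 03:00, Thu 07:00].
blue_phase [Thu 10:00, Thu 18:00] → after → candidate.
crimson_phase [Tue 02:00, Thu 08:00] → contains → excluded.
cyan_phase [Tue 09:00, Wed 21:00] → during → excluded.
gold_phase [Mon 13:00, Thu 01:00] → overlaps → excluded.
red_phase [Thu 01:00, Sat 10:00] → overlapped-by → excluded.
silver_phase [Thu 18:00, Sun 01:00] → after → candidate.
teal_phase [Mon 03:00, Tue 14:00] → overlaps → excluded.
violet_phase [Thu 14:00, Sat 22:00] → after → candidate.
Among candidates, latest end is Sun 01:00 → silver_phase.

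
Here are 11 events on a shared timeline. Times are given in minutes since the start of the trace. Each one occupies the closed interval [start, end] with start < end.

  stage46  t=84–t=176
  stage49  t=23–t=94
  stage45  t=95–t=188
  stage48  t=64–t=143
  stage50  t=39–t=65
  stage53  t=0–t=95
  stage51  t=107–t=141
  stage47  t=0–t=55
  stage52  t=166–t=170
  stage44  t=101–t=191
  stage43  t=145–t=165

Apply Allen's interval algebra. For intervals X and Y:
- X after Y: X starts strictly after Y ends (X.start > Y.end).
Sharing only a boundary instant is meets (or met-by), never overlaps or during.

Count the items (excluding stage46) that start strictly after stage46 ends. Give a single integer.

0

Target stage46 = [t=84, t=176].
stage43 [t=145, t=165] → during → no.
stage44 [t=101, t=191] → overlapped-by → no.
stage45 [t=95, t=188] → overlapped-by → no.
stage47 [t=0, t=55] → before → no.
stage48 [t=64, t=143] → overlaps → no.
stage49 [t=23, t=94] → overlaps → no.
stage50 [t=39, t=65] → before → no.
stage51 [t=107, t=141] → during → no.
stage52 [t=166, t=170] → during → no.
stage53 [t=0, t=95] → overlaps → no.
Total: 0.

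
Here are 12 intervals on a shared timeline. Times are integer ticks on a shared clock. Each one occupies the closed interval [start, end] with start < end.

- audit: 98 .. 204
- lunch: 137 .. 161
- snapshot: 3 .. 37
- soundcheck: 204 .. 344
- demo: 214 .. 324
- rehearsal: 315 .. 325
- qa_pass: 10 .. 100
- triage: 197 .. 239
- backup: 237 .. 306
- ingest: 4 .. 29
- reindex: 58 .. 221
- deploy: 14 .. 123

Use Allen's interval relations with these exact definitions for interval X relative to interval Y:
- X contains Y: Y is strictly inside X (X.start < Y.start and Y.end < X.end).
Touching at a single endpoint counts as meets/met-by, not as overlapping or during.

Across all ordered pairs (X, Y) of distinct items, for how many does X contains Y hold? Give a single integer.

8

Checking all 132 ordered pairs for relation 'contains'; matching pairs in alphabetical order:
(audit, lunch): audit contains lunch ✓
(demo, backup): demo contains backup ✓
(reindex, audit): reindex contains audit ✓
(reindex, lunch): reindex contains lunch ✓
(snapshot, ingest): snapshot contains ingest ✓
(soundcheck, backup): soundcheck contains backup ✓
(soundcheck, demo): soundcheck contains demo ✓
(soundcheck, rehearsal): soundcheck contains rehearsal ✓
Count: 8.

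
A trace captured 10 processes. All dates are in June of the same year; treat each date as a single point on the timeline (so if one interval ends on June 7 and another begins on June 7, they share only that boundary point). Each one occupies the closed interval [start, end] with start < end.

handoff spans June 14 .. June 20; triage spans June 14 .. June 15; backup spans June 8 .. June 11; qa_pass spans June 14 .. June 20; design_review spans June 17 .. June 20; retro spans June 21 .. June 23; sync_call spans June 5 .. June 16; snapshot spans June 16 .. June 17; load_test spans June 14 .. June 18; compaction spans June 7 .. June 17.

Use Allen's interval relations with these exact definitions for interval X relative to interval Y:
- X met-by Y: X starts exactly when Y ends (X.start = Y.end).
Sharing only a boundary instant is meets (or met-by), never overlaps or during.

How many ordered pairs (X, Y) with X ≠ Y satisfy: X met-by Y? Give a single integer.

Checking all 90 ordered pairs for relation 'met-by'; matching pairs in alphabetical order:
(design_review, compaction): design_review met-by compaction ✓
(design_review, snapshot): design_review met-by snapshot ✓
(snapshot, sync_call): snapshot met-by sync_call ✓
Count: 3.

3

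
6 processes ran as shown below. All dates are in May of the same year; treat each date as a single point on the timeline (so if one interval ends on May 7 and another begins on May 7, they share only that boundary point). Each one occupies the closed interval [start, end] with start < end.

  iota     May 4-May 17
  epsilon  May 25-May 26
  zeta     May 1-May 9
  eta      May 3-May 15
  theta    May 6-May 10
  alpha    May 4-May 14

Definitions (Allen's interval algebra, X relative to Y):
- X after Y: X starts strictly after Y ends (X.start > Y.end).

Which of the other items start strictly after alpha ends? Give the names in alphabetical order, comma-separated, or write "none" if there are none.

Target alpha = [May 4, May 14].
epsilon [May 25, May 26] → after → yes.
eta [May 3, May 15] → contains → no.
iota [May 4, May 17] → started-by → no.
theta [May 6, May 10] → during → no.
zeta [May 1, May 9] → overlaps → no.
Result: epsilon.

epsilon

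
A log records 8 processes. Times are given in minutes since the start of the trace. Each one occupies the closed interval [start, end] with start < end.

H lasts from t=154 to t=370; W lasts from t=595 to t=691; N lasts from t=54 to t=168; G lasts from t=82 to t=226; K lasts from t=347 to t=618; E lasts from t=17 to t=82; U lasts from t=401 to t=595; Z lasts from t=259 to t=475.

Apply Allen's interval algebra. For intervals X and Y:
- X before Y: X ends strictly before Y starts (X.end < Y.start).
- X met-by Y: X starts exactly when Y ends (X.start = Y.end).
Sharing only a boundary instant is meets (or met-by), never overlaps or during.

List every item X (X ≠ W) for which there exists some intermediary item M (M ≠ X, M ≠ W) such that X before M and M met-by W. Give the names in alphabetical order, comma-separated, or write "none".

none

Target W = [t=595, t=691].
Intermediaries M with M met-by W: none.
Union: none.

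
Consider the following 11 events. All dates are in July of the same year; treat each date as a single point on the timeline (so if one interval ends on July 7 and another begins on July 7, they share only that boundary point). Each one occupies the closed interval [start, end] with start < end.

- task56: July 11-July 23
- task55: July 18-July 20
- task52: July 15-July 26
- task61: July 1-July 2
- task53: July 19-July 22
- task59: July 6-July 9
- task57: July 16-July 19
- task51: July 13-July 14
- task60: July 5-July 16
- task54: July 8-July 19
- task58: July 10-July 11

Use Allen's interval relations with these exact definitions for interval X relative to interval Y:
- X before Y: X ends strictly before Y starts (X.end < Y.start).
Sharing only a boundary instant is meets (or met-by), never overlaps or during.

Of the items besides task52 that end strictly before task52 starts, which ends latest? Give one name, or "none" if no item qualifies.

Target task52 = [July 15, July 26].
task51 [July 13, July 14] → before → candidate.
task53 [July 19, July 22] → during → excluded.
task54 [July 8, July 19] → overlaps → excluded.
task55 [July 18, July 20] → during → excluded.
task56 [July 11, July 23] → overlaps → excluded.
task57 [July 16, July 19] → during → excluded.
task58 [July 10, July 11] → before → candidate.
task59 [July 6, July 9] → before → candidate.
task60 [July 5, July 16] → overlaps → excluded.
task61 [July 1, July 2] → before → candidate.
Among candidates, latest end is July 14 → task51.

task51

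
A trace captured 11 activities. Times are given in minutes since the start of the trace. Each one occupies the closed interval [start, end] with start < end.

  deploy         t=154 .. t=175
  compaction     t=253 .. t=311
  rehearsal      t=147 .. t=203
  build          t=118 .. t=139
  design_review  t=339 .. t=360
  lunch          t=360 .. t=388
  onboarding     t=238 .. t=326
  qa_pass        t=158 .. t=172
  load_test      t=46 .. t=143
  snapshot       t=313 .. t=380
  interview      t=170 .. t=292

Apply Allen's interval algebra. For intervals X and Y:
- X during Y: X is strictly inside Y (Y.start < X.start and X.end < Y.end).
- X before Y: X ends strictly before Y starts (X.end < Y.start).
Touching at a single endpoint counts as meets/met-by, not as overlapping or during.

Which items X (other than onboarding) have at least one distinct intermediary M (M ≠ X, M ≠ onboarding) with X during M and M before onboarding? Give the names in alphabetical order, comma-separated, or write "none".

build, deploy, qa_pass

Target onboarding = [t=238, t=326].
Intermediaries M with M before onboarding: build, deploy, load_test, qa_pass, rehearsal.
Via build — items with X during build: none.
Via deploy — items with X during deploy: qa_pass.
Via load_test — items with X during load_test: build.
Via qa_pass — items with X during qa_pass: none.
Via rehearsal — items with X during rehearsal: deploy, qa_pass.
Union: build, deploy, qa_pass.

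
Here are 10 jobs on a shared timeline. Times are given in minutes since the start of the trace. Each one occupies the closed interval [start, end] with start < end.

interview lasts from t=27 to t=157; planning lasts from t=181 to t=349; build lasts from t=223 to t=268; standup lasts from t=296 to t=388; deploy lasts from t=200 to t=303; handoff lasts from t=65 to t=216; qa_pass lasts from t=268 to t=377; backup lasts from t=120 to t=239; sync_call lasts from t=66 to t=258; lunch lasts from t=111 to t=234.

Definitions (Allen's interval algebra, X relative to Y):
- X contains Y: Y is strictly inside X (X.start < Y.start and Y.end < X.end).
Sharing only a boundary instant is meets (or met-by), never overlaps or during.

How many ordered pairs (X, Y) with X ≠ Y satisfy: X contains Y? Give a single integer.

Checking all 90 ordered pairs for relation 'contains'; matching pairs in alphabetical order:
(deploy, build): deploy contains build ✓
(planning, build): planning contains build ✓
(planning, deploy): planning contains deploy ✓
(sync_call, backup): sync_call contains backup ✓
(sync_call, lunch): sync_call contains lunch ✓
Count: 5.

5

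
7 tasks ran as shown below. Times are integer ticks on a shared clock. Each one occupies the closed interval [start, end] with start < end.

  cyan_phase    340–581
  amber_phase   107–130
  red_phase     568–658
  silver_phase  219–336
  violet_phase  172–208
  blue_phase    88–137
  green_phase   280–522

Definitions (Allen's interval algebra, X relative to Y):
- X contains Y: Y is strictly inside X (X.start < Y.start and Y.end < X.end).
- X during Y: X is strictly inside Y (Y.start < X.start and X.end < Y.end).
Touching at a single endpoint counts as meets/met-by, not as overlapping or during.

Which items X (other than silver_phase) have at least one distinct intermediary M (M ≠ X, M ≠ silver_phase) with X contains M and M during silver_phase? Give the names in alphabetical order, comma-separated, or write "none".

Target silver_phase = [219, 336].
Intermediaries M with M during silver_phase: none.
Union: none.

none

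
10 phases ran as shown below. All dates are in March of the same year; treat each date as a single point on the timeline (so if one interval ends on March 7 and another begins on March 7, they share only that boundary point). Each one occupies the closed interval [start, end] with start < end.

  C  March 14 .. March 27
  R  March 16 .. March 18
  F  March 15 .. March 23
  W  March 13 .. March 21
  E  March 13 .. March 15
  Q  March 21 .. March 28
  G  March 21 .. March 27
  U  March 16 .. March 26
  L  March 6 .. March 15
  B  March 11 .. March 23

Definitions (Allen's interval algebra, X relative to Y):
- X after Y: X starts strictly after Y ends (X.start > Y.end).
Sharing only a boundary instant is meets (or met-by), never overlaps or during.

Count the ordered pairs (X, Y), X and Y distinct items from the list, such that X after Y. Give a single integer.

10

Checking all 90 ordered pairs for relation 'after'; matching pairs in alphabetical order:
(G, E): G after E ✓
(G, L): G after L ✓
(G, R): G after R ✓
(Q, E): Q after E ✓
(Q, L): Q after L ✓
(Q, R): Q after R ✓
(R, E): R after E ✓
(R, L): R after L ✓
(U, E): U after E ✓
(U, L): U after L ✓
Count: 10.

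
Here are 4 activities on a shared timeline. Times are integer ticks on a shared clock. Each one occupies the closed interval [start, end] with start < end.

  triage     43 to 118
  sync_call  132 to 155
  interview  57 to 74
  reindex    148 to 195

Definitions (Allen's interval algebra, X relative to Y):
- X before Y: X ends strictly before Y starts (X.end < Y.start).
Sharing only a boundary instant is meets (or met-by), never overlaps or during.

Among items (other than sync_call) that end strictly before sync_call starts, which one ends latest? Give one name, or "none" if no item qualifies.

triage

Target sync_call = [132, 155].
interview [57, 74] → before → candidate.
reindex [148, 195] → overlapped-by → excluded.
triage [43, 118] → before → candidate.
Among candidates, latest end is 118 → triage.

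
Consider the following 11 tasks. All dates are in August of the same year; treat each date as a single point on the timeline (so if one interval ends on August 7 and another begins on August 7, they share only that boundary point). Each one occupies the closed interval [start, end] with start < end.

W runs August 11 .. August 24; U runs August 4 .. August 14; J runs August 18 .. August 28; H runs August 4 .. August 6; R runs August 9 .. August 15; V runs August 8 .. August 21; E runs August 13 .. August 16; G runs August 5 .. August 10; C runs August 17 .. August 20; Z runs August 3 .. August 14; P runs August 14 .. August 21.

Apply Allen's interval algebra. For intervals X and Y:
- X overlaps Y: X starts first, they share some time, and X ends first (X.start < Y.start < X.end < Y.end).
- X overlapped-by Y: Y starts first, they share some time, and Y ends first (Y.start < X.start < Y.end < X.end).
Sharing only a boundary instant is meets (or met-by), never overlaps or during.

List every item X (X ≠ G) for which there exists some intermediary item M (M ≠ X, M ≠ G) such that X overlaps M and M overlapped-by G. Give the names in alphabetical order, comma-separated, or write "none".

Target G = [August 5, August 10].
Intermediaries M with M overlapped-by G: R, V.
Via R — items with X overlaps R: U, Z.
Via V — items with X overlaps V: U, Z.
Union: U, Z.

U, Z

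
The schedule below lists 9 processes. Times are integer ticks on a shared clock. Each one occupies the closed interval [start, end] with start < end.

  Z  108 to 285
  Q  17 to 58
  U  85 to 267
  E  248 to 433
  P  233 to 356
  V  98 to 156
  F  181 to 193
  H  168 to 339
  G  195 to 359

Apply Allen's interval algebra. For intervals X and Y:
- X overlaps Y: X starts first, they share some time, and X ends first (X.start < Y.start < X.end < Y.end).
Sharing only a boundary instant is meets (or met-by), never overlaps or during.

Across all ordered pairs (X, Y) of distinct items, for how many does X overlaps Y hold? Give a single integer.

15

Checking all 72 ordered pairs for relation 'overlaps'; matching pairs in alphabetical order:
(G, E): G overlaps E ✓
(H, E): H overlaps E ✓
(H, G): H overlaps G ✓
(H, P): H overlaps P ✓
(P, E): P overlaps E ✓
(U, E): U overlaps E ✓
(U, G): U overlaps G ✓
(U, H): U overlaps H ✓
(U, P): U overlaps P ✓
(U, Z): U overlaps Z ✓
(V, Z): V overlaps Z ✓
(Z, E): Z overlaps E ✓
(Z, G): Z overlaps G ✓
(Z, H): Z overlaps H ✓
(Z, P): Z overlaps P ✓
Count: 15.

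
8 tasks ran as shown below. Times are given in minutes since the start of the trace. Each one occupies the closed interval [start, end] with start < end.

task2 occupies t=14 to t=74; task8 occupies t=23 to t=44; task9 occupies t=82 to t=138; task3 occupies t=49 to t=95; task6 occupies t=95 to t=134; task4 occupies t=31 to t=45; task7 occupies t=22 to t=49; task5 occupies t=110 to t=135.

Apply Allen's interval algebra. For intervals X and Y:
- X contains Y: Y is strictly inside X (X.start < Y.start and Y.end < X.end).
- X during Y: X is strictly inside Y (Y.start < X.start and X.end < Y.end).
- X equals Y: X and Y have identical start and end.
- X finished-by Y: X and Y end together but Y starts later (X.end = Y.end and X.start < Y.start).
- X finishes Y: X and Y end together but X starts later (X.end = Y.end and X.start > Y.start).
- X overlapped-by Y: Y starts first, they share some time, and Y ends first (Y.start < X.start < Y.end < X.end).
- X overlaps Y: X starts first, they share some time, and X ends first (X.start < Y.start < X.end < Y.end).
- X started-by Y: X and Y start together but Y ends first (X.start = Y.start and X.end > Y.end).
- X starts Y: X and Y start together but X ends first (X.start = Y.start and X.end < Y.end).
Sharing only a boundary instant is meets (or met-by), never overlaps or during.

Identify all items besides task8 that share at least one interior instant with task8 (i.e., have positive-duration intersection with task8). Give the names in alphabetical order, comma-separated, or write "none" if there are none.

Target task8 = [t=23, t=44].
task2 [t=14, t=74] → contains → yes.
task3 [t=49, t=95] → after → no.
task4 [t=31, t=45] → overlapped-by → yes.
task5 [t=110, t=135] → after → no.
task6 [t=95, t=134] → after → no.
task7 [t=22, t=49] → contains → yes.
task9 [t=82, t=138] → after → no.
Result: task2, task4, task7.

task2, task4, task7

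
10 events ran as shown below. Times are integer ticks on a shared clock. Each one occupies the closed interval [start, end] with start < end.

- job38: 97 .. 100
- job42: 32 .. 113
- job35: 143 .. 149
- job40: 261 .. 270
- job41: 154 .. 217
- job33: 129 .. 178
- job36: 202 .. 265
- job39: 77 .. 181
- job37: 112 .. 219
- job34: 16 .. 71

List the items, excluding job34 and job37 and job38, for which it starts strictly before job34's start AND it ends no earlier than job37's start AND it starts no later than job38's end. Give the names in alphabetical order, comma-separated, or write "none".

none

Conditions: its start is strictly before job34's start (X.start < 16) AND its end is no earlier than job37's start (X.end >= 112) AND its start is no later than job38's end (X.start <= 100).
job33: start 129 < 16? ✗; end 178 >= 112? ✓; start 129 <= 100? ✗ → no.
job35: start 143 < 16? ✗; end 149 >= 112? ✓; start 143 <= 100? ✗ → no.
job36: start 202 < 16? ✗; end 265 >= 112? ✓; start 202 <= 100? ✗ → no.
job39: start 77 < 16? ✗; end 181 >= 112? ✓; start 77 <= 100? ✓ → no.
job40: start 261 < 16? ✗; end 270 >= 112? ✓; start 261 <= 100? ✗ → no.
job41: start 154 < 16? ✗; end 217 >= 112? ✓; start 154 <= 100? ✗ → no.
job42: start 32 < 16? ✗; end 113 >= 112? ✓; start 32 <= 100? ✓ → no.
Result: none.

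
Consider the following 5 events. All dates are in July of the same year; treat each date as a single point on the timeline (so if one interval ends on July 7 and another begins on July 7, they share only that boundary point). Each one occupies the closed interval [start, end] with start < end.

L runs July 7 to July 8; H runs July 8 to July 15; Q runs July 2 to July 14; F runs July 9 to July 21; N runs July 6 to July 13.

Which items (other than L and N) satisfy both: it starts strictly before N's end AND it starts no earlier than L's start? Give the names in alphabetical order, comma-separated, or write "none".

F, H

Conditions: its start is strictly before N's end (X.start < July 13) AND its start is no earlier than L's start (X.start >= July 7).
F: start July 9 < July 13? ✓; start July 9 >= July 7? ✓ → yes.
H: start July 8 < July 13? ✓; start July 8 >= July 7? ✓ → yes.
Q: start July 2 < July 13? ✓; start July 2 >= July 7? ✗ → no.
Result: F, H.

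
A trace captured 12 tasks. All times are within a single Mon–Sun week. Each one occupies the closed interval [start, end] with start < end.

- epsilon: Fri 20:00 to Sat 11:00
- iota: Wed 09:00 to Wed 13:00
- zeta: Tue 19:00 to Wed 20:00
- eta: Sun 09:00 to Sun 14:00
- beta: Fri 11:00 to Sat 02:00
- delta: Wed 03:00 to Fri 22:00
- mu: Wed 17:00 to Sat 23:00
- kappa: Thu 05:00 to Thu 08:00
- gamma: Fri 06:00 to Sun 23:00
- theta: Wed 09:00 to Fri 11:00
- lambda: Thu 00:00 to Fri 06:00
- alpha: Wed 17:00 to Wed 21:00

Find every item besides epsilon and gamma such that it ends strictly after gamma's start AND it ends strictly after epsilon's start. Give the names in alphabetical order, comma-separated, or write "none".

Conditions: its end is strictly after gamma's start (X.end > Fri 06:00) AND its end is strictly after epsilon's start (X.end > Fri 20:00).
alpha: end Wed 21:00 > Fri 06:00? ✗; end Wed 21:00 > Fri 20:00? ✗ → no.
beta: end Sat 02:00 > Fri 06:00? ✓; end Sat 02:00 > Fri 20:00? ✓ → yes.
delta: end Fri 22:00 > Fri 06:00? ✓; end Fri 22:00 > Fri 20:00? ✓ → yes.
eta: end Sun 14:00 > Fri 06:00? ✓; end Sun 14:00 > Fri 20:00? ✓ → yes.
iota: end Wed 13:00 > Fri 06:00? ✗; end Wed 13:00 > Fri 20:00? ✗ → no.
kappa: end Thu 08:00 > Fri 06:00? ✗; end Thu 08:00 > Fri 20:00? ✗ → no.
lambda: end Fri 06:00 > Fri 06:00? ✗; end Fri 06:00 > Fri 20:00? ✗ → no.
mu: end Sat 23:00 > Fri 06:00? ✓; end Sat 23:00 > Fri 20:00? ✓ → yes.
theta: end Fri 11:00 > Fri 06:00? ✓; end Fri 11:00 > Fri 20:00? ✗ → no.
zeta: end Wed 20:00 > Fri 06:00? ✗; end Wed 20:00 > Fri 20:00? ✗ → no.
Result: beta, delta, eta, mu.

beta, delta, eta, mu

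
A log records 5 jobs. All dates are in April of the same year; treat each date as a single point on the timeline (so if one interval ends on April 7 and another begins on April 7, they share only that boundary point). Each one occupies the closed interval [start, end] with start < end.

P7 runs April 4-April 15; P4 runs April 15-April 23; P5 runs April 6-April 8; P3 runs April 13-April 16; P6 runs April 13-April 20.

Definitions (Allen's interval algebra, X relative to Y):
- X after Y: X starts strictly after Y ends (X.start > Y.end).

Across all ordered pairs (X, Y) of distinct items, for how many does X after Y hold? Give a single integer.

Checking all 20 ordered pairs for relation 'after'; matching pairs in alphabetical order:
(P3, P5): P3 after P5 ✓
(P4, P5): P4 after P5 ✓
(P6, P5): P6 after P5 ✓
Count: 3.

3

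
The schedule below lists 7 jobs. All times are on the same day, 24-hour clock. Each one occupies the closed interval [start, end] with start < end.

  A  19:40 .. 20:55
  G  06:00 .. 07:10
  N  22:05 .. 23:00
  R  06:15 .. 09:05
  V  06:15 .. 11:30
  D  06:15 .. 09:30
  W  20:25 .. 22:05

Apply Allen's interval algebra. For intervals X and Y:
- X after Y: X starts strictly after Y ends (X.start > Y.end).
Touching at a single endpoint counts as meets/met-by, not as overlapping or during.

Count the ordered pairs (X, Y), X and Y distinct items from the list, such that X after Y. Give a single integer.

13

Checking all 42 ordered pairs for relation 'after'; matching pairs in alphabetical order:
(A, D): A after D ✓
(A, G): A after G ✓
(A, R): A after R ✓
(A, V): A after V ✓
(N, A): N after A ✓
(N, D): N after D ✓
(N, G): N after G ✓
(N, R): N after R ✓
(N, V): N after V ✓
(W, D): W after D ✓
(W, G): W after G ✓
(W, R): W after R ✓
(W, V): W after V ✓
Count: 13.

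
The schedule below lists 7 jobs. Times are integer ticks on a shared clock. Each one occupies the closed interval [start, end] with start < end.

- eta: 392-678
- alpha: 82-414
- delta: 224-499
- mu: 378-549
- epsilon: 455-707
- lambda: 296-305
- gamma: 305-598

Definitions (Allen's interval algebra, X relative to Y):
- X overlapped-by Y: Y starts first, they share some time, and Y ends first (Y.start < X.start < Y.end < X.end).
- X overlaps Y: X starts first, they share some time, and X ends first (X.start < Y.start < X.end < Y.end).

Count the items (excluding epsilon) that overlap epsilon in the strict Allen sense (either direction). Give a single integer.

Target epsilon = [455, 707].
alpha [82, 414] → before → no.
delta [224, 499] → overlaps → counts.
eta [392, 678] → overlaps → counts.
gamma [305, 598] → overlaps → counts.
lambda [296, 305] → before → no.
mu [378, 549] → overlaps → counts.
Total: 4.

4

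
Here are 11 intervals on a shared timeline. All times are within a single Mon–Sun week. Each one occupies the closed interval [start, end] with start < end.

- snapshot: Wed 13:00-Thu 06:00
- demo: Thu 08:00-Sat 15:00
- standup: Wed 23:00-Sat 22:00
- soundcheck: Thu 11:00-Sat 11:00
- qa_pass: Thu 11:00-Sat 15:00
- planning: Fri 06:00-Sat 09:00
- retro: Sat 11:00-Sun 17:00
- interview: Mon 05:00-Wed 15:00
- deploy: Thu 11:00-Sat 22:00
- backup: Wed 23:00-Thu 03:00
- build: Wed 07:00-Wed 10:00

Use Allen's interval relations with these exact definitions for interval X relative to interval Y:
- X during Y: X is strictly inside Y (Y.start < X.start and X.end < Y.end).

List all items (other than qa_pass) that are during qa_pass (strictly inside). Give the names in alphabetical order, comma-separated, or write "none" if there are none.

Target qa_pass = [Thu 11:00, Sat 15:00].
backup [Wed 23:00, Thu 03:00] → before → no.
build [Wed 07:00, Wed 10:00] → before → no.
demo [Thu 08:00, Sat 15:00] → finished-by → no.
deploy [Thu 11:00, Sat 22:00] → started-by → no.
interview [Mon 05:00, Wed 15:00] → before → no.
planning [Fri 06:00, Sat 09:00] → during → yes.
retro [Sat 11:00, Sun 17:00] → overlapped-by → no.
snapshot [Wed 13:00, Thu 06:00] → before → no.
soundcheck [Thu 11:00, Sat 11:00] → starts → no.
standup [Wed 23:00, Sat 22:00] → contains → no.
Result: planning.

planning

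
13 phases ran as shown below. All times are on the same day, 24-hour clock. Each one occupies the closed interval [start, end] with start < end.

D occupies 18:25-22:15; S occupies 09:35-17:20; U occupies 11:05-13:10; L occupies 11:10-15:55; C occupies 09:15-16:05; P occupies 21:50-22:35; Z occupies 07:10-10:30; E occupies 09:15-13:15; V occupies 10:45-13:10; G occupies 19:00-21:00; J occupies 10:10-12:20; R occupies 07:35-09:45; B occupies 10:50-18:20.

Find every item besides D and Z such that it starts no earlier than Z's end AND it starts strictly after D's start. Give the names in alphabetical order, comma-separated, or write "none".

Conditions: its start is no earlier than Z's end (X.start >= 10:30) AND its start is strictly after D's start (X.start > 18:25).
B: start 10:50 >= 10:30? ✓; start 10:50 > 18:25? ✗ → no.
C: start 09:15 >= 10:30? ✗; start 09:15 > 18:25? ✗ → no.
E: start 09:15 >= 10:30? ✗; start 09:15 > 18:25? ✗ → no.
G: start 19:00 >= 10:30? ✓; start 19:00 > 18:25? ✓ → yes.
J: start 10:10 >= 10:30? ✗; start 10:10 > 18:25? ✗ → no.
L: start 11:10 >= 10:30? ✓; start 11:10 > 18:25? ✗ → no.
P: start 21:50 >= 10:30? ✓; start 21:50 > 18:25? ✓ → yes.
R: start 07:35 >= 10:30? ✗; start 07:35 > 18:25? ✗ → no.
S: start 09:35 >= 10:30? ✗; start 09:35 > 18:25? ✗ → no.
U: start 11:05 >= 10:30? ✓; start 11:05 > 18:25? ✗ → no.
V: start 10:45 >= 10:30? ✓; start 10:45 > 18:25? ✗ → no.
Result: G, P.

G, P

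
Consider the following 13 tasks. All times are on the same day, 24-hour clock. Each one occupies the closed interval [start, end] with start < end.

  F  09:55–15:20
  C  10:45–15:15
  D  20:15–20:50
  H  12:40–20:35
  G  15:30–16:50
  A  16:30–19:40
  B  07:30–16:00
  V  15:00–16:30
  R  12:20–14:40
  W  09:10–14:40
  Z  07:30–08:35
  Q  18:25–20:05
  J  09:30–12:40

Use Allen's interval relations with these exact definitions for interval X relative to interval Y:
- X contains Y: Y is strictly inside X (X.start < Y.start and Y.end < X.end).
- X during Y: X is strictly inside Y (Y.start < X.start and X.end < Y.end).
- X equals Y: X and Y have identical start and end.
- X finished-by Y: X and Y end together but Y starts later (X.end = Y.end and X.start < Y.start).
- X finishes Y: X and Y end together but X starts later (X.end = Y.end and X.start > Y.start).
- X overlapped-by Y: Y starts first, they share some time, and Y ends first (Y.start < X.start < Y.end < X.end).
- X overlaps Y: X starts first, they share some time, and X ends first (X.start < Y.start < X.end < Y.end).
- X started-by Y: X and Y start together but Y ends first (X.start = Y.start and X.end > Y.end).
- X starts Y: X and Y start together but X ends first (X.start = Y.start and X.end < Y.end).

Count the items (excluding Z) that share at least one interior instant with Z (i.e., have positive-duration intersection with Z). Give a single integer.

Target Z = [07:30, 08:35].
A [16:30, 19:40] → after → no.
B [07:30, 16:00] → started-by → counts.
C [10:45, 15:15] → after → no.
D [20:15, 20:50] → after → no.
F [09:55, 15:20] → after → no.
G [15:30, 16:50] → after → no.
H [12:40, 20:35] → after → no.
J [09:30, 12:40] → after → no.
Q [18:25, 20:05] → after → no.
R [12:20, 14:40] → after → no.
V [15:00, 16:30] → after → no.
W [09:10, 14:40] → after → no.
Total: 1.

1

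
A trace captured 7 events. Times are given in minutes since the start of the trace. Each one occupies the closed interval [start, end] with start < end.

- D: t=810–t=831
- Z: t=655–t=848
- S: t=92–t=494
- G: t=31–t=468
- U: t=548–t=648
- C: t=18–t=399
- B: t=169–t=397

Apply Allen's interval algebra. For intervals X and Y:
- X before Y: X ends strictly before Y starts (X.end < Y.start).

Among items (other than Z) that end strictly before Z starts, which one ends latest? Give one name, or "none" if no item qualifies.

U

Target Z = [t=655, t=848].
B [t=169, t=397] → before → candidate.
C [t=18, t=399] → before → candidate.
D [t=810, t=831] → during → excluded.
G [t=31, t=468] → before → candidate.
S [t=92, t=494] → before → candidate.
U [t=548, t=648] → before → candidate.
Among candidates, latest end is t=648 → U.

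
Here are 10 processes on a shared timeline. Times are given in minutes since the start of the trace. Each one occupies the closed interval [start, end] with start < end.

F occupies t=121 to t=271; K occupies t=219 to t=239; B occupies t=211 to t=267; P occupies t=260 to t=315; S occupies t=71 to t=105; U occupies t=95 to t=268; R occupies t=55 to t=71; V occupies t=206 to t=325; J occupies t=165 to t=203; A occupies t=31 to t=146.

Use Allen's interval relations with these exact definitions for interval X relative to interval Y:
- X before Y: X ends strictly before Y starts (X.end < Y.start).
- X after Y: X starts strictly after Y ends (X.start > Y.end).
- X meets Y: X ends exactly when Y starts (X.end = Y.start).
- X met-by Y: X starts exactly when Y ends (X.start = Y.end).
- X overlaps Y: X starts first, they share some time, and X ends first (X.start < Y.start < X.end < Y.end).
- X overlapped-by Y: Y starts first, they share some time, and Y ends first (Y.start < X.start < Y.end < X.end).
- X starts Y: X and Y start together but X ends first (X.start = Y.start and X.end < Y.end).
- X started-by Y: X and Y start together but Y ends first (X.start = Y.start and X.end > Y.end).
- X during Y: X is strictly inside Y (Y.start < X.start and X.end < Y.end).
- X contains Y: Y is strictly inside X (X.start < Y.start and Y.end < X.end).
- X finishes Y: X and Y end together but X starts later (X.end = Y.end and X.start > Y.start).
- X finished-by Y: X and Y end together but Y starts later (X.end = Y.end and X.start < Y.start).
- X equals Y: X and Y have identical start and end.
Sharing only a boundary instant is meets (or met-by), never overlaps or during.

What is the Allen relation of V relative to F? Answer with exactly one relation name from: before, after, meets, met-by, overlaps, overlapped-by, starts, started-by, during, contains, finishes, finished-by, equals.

overlapped-by

V = [t=206, t=325]; F = [t=121, t=271].
Compare endpoints: V.start > F.start, V.start < F.end, V.end > F.start, V.end > F.end.
That pattern is 'overlapped-by'.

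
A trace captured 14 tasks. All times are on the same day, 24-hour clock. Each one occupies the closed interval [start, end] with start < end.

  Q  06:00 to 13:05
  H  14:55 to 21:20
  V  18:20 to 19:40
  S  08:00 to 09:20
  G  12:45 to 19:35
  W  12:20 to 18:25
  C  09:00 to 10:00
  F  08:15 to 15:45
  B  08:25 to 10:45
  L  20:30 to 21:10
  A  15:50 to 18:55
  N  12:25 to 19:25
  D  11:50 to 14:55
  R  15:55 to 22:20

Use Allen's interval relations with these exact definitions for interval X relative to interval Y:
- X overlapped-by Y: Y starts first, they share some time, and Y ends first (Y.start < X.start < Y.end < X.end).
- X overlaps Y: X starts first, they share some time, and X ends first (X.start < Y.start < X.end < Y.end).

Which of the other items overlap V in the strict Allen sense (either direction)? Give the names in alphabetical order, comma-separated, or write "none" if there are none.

Target V = [18:20, 19:40].
A [15:50, 18:55] → overlaps → yes.
B [08:25, 10:45] → before → no.
C [09:00, 10:00] → before → no.
D [11:50, 14:55] → before → no.
F [08:15, 15:45] → before → no.
G [12:45, 19:35] → overlaps → yes.
H [14:55, 21:20] → contains → no.
L [20:30, 21:10] → after → no.
N [12:25, 19:25] → overlaps → yes.
Q [06:00, 13:05] → before → no.
R [15:55, 22:20] → contains → no.
S [08:00, 09:20] → before → no.
W [12:20, 18:25] → overlaps → yes.
Result: A, G, N, W.

A, G, N, W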